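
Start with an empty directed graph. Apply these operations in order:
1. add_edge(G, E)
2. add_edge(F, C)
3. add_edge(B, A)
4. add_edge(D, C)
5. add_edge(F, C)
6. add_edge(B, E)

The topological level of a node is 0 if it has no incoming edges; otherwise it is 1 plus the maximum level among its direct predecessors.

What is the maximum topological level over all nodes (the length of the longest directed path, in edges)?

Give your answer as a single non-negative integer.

Op 1: add_edge(G, E). Edges now: 1
Op 2: add_edge(F, C). Edges now: 2
Op 3: add_edge(B, A). Edges now: 3
Op 4: add_edge(D, C). Edges now: 4
Op 5: add_edge(F, C) (duplicate, no change). Edges now: 4
Op 6: add_edge(B, E). Edges now: 5
Compute levels (Kahn BFS):
  sources (in-degree 0): B, D, F, G
  process B: level=0
    B->A: in-degree(A)=0, level(A)=1, enqueue
    B->E: in-degree(E)=1, level(E)>=1
  process D: level=0
    D->C: in-degree(C)=1, level(C)>=1
  process F: level=0
    F->C: in-degree(C)=0, level(C)=1, enqueue
  process G: level=0
    G->E: in-degree(E)=0, level(E)=1, enqueue
  process A: level=1
  process C: level=1
  process E: level=1
All levels: A:1, B:0, C:1, D:0, E:1, F:0, G:0
max level = 1

Answer: 1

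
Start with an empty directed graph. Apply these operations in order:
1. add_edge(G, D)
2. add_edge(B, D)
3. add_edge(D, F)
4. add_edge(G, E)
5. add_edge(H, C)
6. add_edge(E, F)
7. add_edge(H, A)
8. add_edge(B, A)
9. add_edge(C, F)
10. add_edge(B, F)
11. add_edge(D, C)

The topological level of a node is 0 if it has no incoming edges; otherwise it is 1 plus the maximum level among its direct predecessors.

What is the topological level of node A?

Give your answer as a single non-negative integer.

Op 1: add_edge(G, D). Edges now: 1
Op 2: add_edge(B, D). Edges now: 2
Op 3: add_edge(D, F). Edges now: 3
Op 4: add_edge(G, E). Edges now: 4
Op 5: add_edge(H, C). Edges now: 5
Op 6: add_edge(E, F). Edges now: 6
Op 7: add_edge(H, A). Edges now: 7
Op 8: add_edge(B, A). Edges now: 8
Op 9: add_edge(C, F). Edges now: 9
Op 10: add_edge(B, F). Edges now: 10
Op 11: add_edge(D, C). Edges now: 11
Compute levels (Kahn BFS):
  sources (in-degree 0): B, G, H
  process B: level=0
    B->A: in-degree(A)=1, level(A)>=1
    B->D: in-degree(D)=1, level(D)>=1
    B->F: in-degree(F)=3, level(F)>=1
  process G: level=0
    G->D: in-degree(D)=0, level(D)=1, enqueue
    G->E: in-degree(E)=0, level(E)=1, enqueue
  process H: level=0
    H->A: in-degree(A)=0, level(A)=1, enqueue
    H->C: in-degree(C)=1, level(C)>=1
  process D: level=1
    D->C: in-degree(C)=0, level(C)=2, enqueue
    D->F: in-degree(F)=2, level(F)>=2
  process E: level=1
    E->F: in-degree(F)=1, level(F)>=2
  process A: level=1
  process C: level=2
    C->F: in-degree(F)=0, level(F)=3, enqueue
  process F: level=3
All levels: A:1, B:0, C:2, D:1, E:1, F:3, G:0, H:0
level(A) = 1

Answer: 1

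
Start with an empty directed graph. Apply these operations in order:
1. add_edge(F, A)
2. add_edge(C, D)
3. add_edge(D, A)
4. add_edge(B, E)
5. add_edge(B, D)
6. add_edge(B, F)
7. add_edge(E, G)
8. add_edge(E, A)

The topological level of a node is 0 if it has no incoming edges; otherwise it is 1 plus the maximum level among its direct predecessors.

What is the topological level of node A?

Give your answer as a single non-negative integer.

Answer: 2

Derivation:
Op 1: add_edge(F, A). Edges now: 1
Op 2: add_edge(C, D). Edges now: 2
Op 3: add_edge(D, A). Edges now: 3
Op 4: add_edge(B, E). Edges now: 4
Op 5: add_edge(B, D). Edges now: 5
Op 6: add_edge(B, F). Edges now: 6
Op 7: add_edge(E, G). Edges now: 7
Op 8: add_edge(E, A). Edges now: 8
Compute levels (Kahn BFS):
  sources (in-degree 0): B, C
  process B: level=0
    B->D: in-degree(D)=1, level(D)>=1
    B->E: in-degree(E)=0, level(E)=1, enqueue
    B->F: in-degree(F)=0, level(F)=1, enqueue
  process C: level=0
    C->D: in-degree(D)=0, level(D)=1, enqueue
  process E: level=1
    E->A: in-degree(A)=2, level(A)>=2
    E->G: in-degree(G)=0, level(G)=2, enqueue
  process F: level=1
    F->A: in-degree(A)=1, level(A)>=2
  process D: level=1
    D->A: in-degree(A)=0, level(A)=2, enqueue
  process G: level=2
  process A: level=2
All levels: A:2, B:0, C:0, D:1, E:1, F:1, G:2
level(A) = 2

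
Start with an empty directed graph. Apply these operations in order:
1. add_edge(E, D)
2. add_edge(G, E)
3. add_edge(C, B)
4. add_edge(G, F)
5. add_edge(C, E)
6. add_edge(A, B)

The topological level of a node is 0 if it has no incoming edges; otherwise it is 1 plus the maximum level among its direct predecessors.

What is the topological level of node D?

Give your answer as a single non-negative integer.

Answer: 2

Derivation:
Op 1: add_edge(E, D). Edges now: 1
Op 2: add_edge(G, E). Edges now: 2
Op 3: add_edge(C, B). Edges now: 3
Op 4: add_edge(G, F). Edges now: 4
Op 5: add_edge(C, E). Edges now: 5
Op 6: add_edge(A, B). Edges now: 6
Compute levels (Kahn BFS):
  sources (in-degree 0): A, C, G
  process A: level=0
    A->B: in-degree(B)=1, level(B)>=1
  process C: level=0
    C->B: in-degree(B)=0, level(B)=1, enqueue
    C->E: in-degree(E)=1, level(E)>=1
  process G: level=0
    G->E: in-degree(E)=0, level(E)=1, enqueue
    G->F: in-degree(F)=0, level(F)=1, enqueue
  process B: level=1
  process E: level=1
    E->D: in-degree(D)=0, level(D)=2, enqueue
  process F: level=1
  process D: level=2
All levels: A:0, B:1, C:0, D:2, E:1, F:1, G:0
level(D) = 2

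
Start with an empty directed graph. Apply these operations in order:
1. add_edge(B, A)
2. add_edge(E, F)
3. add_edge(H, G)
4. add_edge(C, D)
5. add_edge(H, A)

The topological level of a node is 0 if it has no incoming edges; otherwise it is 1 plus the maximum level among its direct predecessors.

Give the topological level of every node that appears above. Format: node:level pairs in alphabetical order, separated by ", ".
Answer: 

Op 1: add_edge(B, A). Edges now: 1
Op 2: add_edge(E, F). Edges now: 2
Op 3: add_edge(H, G). Edges now: 3
Op 4: add_edge(C, D). Edges now: 4
Op 5: add_edge(H, A). Edges now: 5
Compute levels (Kahn BFS):
  sources (in-degree 0): B, C, E, H
  process B: level=0
    B->A: in-degree(A)=1, level(A)>=1
  process C: level=0
    C->D: in-degree(D)=0, level(D)=1, enqueue
  process E: level=0
    E->F: in-degree(F)=0, level(F)=1, enqueue
  process H: level=0
    H->A: in-degree(A)=0, level(A)=1, enqueue
    H->G: in-degree(G)=0, level(G)=1, enqueue
  process D: level=1
  process F: level=1
  process A: level=1
  process G: level=1
All levels: A:1, B:0, C:0, D:1, E:0, F:1, G:1, H:0

Answer: A:1, B:0, C:0, D:1, E:0, F:1, G:1, H:0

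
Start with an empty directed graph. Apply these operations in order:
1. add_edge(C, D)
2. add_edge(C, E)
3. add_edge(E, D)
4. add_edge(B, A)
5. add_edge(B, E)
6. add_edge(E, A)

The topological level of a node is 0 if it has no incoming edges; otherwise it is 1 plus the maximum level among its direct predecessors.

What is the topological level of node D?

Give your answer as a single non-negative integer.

Answer: 2

Derivation:
Op 1: add_edge(C, D). Edges now: 1
Op 2: add_edge(C, E). Edges now: 2
Op 3: add_edge(E, D). Edges now: 3
Op 4: add_edge(B, A). Edges now: 4
Op 5: add_edge(B, E). Edges now: 5
Op 6: add_edge(E, A). Edges now: 6
Compute levels (Kahn BFS):
  sources (in-degree 0): B, C
  process B: level=0
    B->A: in-degree(A)=1, level(A)>=1
    B->E: in-degree(E)=1, level(E)>=1
  process C: level=0
    C->D: in-degree(D)=1, level(D)>=1
    C->E: in-degree(E)=0, level(E)=1, enqueue
  process E: level=1
    E->A: in-degree(A)=0, level(A)=2, enqueue
    E->D: in-degree(D)=0, level(D)=2, enqueue
  process A: level=2
  process D: level=2
All levels: A:2, B:0, C:0, D:2, E:1
level(D) = 2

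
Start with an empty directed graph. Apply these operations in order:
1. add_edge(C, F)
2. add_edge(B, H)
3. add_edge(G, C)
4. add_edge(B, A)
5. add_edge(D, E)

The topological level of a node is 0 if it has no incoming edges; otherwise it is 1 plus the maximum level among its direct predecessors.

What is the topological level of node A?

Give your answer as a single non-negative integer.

Answer: 1

Derivation:
Op 1: add_edge(C, F). Edges now: 1
Op 2: add_edge(B, H). Edges now: 2
Op 3: add_edge(G, C). Edges now: 3
Op 4: add_edge(B, A). Edges now: 4
Op 5: add_edge(D, E). Edges now: 5
Compute levels (Kahn BFS):
  sources (in-degree 0): B, D, G
  process B: level=0
    B->A: in-degree(A)=0, level(A)=1, enqueue
    B->H: in-degree(H)=0, level(H)=1, enqueue
  process D: level=0
    D->E: in-degree(E)=0, level(E)=1, enqueue
  process G: level=0
    G->C: in-degree(C)=0, level(C)=1, enqueue
  process A: level=1
  process H: level=1
  process E: level=1
  process C: level=1
    C->F: in-degree(F)=0, level(F)=2, enqueue
  process F: level=2
All levels: A:1, B:0, C:1, D:0, E:1, F:2, G:0, H:1
level(A) = 1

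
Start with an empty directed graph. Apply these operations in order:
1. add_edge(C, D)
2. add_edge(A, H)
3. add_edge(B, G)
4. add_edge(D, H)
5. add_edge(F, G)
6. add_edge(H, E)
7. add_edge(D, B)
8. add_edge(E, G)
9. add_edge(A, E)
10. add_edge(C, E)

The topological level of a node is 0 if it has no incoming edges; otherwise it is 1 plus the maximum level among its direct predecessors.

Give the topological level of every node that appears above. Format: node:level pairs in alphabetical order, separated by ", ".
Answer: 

Op 1: add_edge(C, D). Edges now: 1
Op 2: add_edge(A, H). Edges now: 2
Op 3: add_edge(B, G). Edges now: 3
Op 4: add_edge(D, H). Edges now: 4
Op 5: add_edge(F, G). Edges now: 5
Op 6: add_edge(H, E). Edges now: 6
Op 7: add_edge(D, B). Edges now: 7
Op 8: add_edge(E, G). Edges now: 8
Op 9: add_edge(A, E). Edges now: 9
Op 10: add_edge(C, E). Edges now: 10
Compute levels (Kahn BFS):
  sources (in-degree 0): A, C, F
  process A: level=0
    A->E: in-degree(E)=2, level(E)>=1
    A->H: in-degree(H)=1, level(H)>=1
  process C: level=0
    C->D: in-degree(D)=0, level(D)=1, enqueue
    C->E: in-degree(E)=1, level(E)>=1
  process F: level=0
    F->G: in-degree(G)=2, level(G)>=1
  process D: level=1
    D->B: in-degree(B)=0, level(B)=2, enqueue
    D->H: in-degree(H)=0, level(H)=2, enqueue
  process B: level=2
    B->G: in-degree(G)=1, level(G)>=3
  process H: level=2
    H->E: in-degree(E)=0, level(E)=3, enqueue
  process E: level=3
    E->G: in-degree(G)=0, level(G)=4, enqueue
  process G: level=4
All levels: A:0, B:2, C:0, D:1, E:3, F:0, G:4, H:2

Answer: A:0, B:2, C:0, D:1, E:3, F:0, G:4, H:2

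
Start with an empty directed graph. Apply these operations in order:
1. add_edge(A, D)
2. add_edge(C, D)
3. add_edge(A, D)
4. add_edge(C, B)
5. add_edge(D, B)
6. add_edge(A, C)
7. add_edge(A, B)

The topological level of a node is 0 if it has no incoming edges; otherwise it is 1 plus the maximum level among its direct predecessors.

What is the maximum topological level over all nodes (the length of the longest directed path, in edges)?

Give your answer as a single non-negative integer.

Op 1: add_edge(A, D). Edges now: 1
Op 2: add_edge(C, D). Edges now: 2
Op 3: add_edge(A, D) (duplicate, no change). Edges now: 2
Op 4: add_edge(C, B). Edges now: 3
Op 5: add_edge(D, B). Edges now: 4
Op 6: add_edge(A, C). Edges now: 5
Op 7: add_edge(A, B). Edges now: 6
Compute levels (Kahn BFS):
  sources (in-degree 0): A
  process A: level=0
    A->B: in-degree(B)=2, level(B)>=1
    A->C: in-degree(C)=0, level(C)=1, enqueue
    A->D: in-degree(D)=1, level(D)>=1
  process C: level=1
    C->B: in-degree(B)=1, level(B)>=2
    C->D: in-degree(D)=0, level(D)=2, enqueue
  process D: level=2
    D->B: in-degree(B)=0, level(B)=3, enqueue
  process B: level=3
All levels: A:0, B:3, C:1, D:2
max level = 3

Answer: 3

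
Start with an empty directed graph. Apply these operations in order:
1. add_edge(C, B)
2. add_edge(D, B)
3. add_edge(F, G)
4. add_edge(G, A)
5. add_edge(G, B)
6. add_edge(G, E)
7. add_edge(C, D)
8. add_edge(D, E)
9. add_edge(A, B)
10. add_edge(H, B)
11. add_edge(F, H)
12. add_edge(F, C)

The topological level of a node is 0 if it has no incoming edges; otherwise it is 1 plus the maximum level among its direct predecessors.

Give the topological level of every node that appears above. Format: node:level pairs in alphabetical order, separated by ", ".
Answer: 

Op 1: add_edge(C, B). Edges now: 1
Op 2: add_edge(D, B). Edges now: 2
Op 3: add_edge(F, G). Edges now: 3
Op 4: add_edge(G, A). Edges now: 4
Op 5: add_edge(G, B). Edges now: 5
Op 6: add_edge(G, E). Edges now: 6
Op 7: add_edge(C, D). Edges now: 7
Op 8: add_edge(D, E). Edges now: 8
Op 9: add_edge(A, B). Edges now: 9
Op 10: add_edge(H, B). Edges now: 10
Op 11: add_edge(F, H). Edges now: 11
Op 12: add_edge(F, C). Edges now: 12
Compute levels (Kahn BFS):
  sources (in-degree 0): F
  process F: level=0
    F->C: in-degree(C)=0, level(C)=1, enqueue
    F->G: in-degree(G)=0, level(G)=1, enqueue
    F->H: in-degree(H)=0, level(H)=1, enqueue
  process C: level=1
    C->B: in-degree(B)=4, level(B)>=2
    C->D: in-degree(D)=0, level(D)=2, enqueue
  process G: level=1
    G->A: in-degree(A)=0, level(A)=2, enqueue
    G->B: in-degree(B)=3, level(B)>=2
    G->E: in-degree(E)=1, level(E)>=2
  process H: level=1
    H->B: in-degree(B)=2, level(B)>=2
  process D: level=2
    D->B: in-degree(B)=1, level(B)>=3
    D->E: in-degree(E)=0, level(E)=3, enqueue
  process A: level=2
    A->B: in-degree(B)=0, level(B)=3, enqueue
  process E: level=3
  process B: level=3
All levels: A:2, B:3, C:1, D:2, E:3, F:0, G:1, H:1

Answer: A:2, B:3, C:1, D:2, E:3, F:0, G:1, H:1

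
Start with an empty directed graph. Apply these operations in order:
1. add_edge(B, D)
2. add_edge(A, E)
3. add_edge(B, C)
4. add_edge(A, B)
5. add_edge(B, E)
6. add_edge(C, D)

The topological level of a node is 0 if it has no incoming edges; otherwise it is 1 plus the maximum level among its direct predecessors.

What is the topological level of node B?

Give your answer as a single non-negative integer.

Answer: 1

Derivation:
Op 1: add_edge(B, D). Edges now: 1
Op 2: add_edge(A, E). Edges now: 2
Op 3: add_edge(B, C). Edges now: 3
Op 4: add_edge(A, B). Edges now: 4
Op 5: add_edge(B, E). Edges now: 5
Op 6: add_edge(C, D). Edges now: 6
Compute levels (Kahn BFS):
  sources (in-degree 0): A
  process A: level=0
    A->B: in-degree(B)=0, level(B)=1, enqueue
    A->E: in-degree(E)=1, level(E)>=1
  process B: level=1
    B->C: in-degree(C)=0, level(C)=2, enqueue
    B->D: in-degree(D)=1, level(D)>=2
    B->E: in-degree(E)=0, level(E)=2, enqueue
  process C: level=2
    C->D: in-degree(D)=0, level(D)=3, enqueue
  process E: level=2
  process D: level=3
All levels: A:0, B:1, C:2, D:3, E:2
level(B) = 1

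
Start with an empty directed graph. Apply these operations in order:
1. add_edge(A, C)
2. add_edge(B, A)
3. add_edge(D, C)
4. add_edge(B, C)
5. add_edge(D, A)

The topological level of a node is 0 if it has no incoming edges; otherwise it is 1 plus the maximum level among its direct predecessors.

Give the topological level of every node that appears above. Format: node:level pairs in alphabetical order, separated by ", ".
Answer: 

Op 1: add_edge(A, C). Edges now: 1
Op 2: add_edge(B, A). Edges now: 2
Op 3: add_edge(D, C). Edges now: 3
Op 4: add_edge(B, C). Edges now: 4
Op 5: add_edge(D, A). Edges now: 5
Compute levels (Kahn BFS):
  sources (in-degree 0): B, D
  process B: level=0
    B->A: in-degree(A)=1, level(A)>=1
    B->C: in-degree(C)=2, level(C)>=1
  process D: level=0
    D->A: in-degree(A)=0, level(A)=1, enqueue
    D->C: in-degree(C)=1, level(C)>=1
  process A: level=1
    A->C: in-degree(C)=0, level(C)=2, enqueue
  process C: level=2
All levels: A:1, B:0, C:2, D:0

Answer: A:1, B:0, C:2, D:0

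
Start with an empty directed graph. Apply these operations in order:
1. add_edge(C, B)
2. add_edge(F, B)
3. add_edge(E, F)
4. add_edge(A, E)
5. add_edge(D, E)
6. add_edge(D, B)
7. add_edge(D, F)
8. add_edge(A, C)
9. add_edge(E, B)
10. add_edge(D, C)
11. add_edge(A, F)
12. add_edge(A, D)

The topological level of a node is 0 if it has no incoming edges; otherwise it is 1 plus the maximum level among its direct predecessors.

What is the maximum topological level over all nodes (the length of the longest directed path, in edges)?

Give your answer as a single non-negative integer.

Op 1: add_edge(C, B). Edges now: 1
Op 2: add_edge(F, B). Edges now: 2
Op 3: add_edge(E, F). Edges now: 3
Op 4: add_edge(A, E). Edges now: 4
Op 5: add_edge(D, E). Edges now: 5
Op 6: add_edge(D, B). Edges now: 6
Op 7: add_edge(D, F). Edges now: 7
Op 8: add_edge(A, C). Edges now: 8
Op 9: add_edge(E, B). Edges now: 9
Op 10: add_edge(D, C). Edges now: 10
Op 11: add_edge(A, F). Edges now: 11
Op 12: add_edge(A, D). Edges now: 12
Compute levels (Kahn BFS):
  sources (in-degree 0): A
  process A: level=0
    A->C: in-degree(C)=1, level(C)>=1
    A->D: in-degree(D)=0, level(D)=1, enqueue
    A->E: in-degree(E)=1, level(E)>=1
    A->F: in-degree(F)=2, level(F)>=1
  process D: level=1
    D->B: in-degree(B)=3, level(B)>=2
    D->C: in-degree(C)=0, level(C)=2, enqueue
    D->E: in-degree(E)=0, level(E)=2, enqueue
    D->F: in-degree(F)=1, level(F)>=2
  process C: level=2
    C->B: in-degree(B)=2, level(B)>=3
  process E: level=2
    E->B: in-degree(B)=1, level(B)>=3
    E->F: in-degree(F)=0, level(F)=3, enqueue
  process F: level=3
    F->B: in-degree(B)=0, level(B)=4, enqueue
  process B: level=4
All levels: A:0, B:4, C:2, D:1, E:2, F:3
max level = 4

Answer: 4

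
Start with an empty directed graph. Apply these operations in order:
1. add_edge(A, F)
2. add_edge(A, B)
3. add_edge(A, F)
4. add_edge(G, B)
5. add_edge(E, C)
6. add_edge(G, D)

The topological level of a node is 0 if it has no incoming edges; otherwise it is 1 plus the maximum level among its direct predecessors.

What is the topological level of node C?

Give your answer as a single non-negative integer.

Op 1: add_edge(A, F). Edges now: 1
Op 2: add_edge(A, B). Edges now: 2
Op 3: add_edge(A, F) (duplicate, no change). Edges now: 2
Op 4: add_edge(G, B). Edges now: 3
Op 5: add_edge(E, C). Edges now: 4
Op 6: add_edge(G, D). Edges now: 5
Compute levels (Kahn BFS):
  sources (in-degree 0): A, E, G
  process A: level=0
    A->B: in-degree(B)=1, level(B)>=1
    A->F: in-degree(F)=0, level(F)=1, enqueue
  process E: level=0
    E->C: in-degree(C)=0, level(C)=1, enqueue
  process G: level=0
    G->B: in-degree(B)=0, level(B)=1, enqueue
    G->D: in-degree(D)=0, level(D)=1, enqueue
  process F: level=1
  process C: level=1
  process B: level=1
  process D: level=1
All levels: A:0, B:1, C:1, D:1, E:0, F:1, G:0
level(C) = 1

Answer: 1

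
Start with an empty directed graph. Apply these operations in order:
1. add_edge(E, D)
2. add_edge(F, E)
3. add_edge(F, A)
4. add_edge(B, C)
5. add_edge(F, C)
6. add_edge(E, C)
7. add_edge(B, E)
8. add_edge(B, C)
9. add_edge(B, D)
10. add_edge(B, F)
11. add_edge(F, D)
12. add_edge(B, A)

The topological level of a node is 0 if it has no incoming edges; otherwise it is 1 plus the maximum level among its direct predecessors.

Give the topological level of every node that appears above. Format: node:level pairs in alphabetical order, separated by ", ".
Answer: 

Op 1: add_edge(E, D). Edges now: 1
Op 2: add_edge(F, E). Edges now: 2
Op 3: add_edge(F, A). Edges now: 3
Op 4: add_edge(B, C). Edges now: 4
Op 5: add_edge(F, C). Edges now: 5
Op 6: add_edge(E, C). Edges now: 6
Op 7: add_edge(B, E). Edges now: 7
Op 8: add_edge(B, C) (duplicate, no change). Edges now: 7
Op 9: add_edge(B, D). Edges now: 8
Op 10: add_edge(B, F). Edges now: 9
Op 11: add_edge(F, D). Edges now: 10
Op 12: add_edge(B, A). Edges now: 11
Compute levels (Kahn BFS):
  sources (in-degree 0): B
  process B: level=0
    B->A: in-degree(A)=1, level(A)>=1
    B->C: in-degree(C)=2, level(C)>=1
    B->D: in-degree(D)=2, level(D)>=1
    B->E: in-degree(E)=1, level(E)>=1
    B->F: in-degree(F)=0, level(F)=1, enqueue
  process F: level=1
    F->A: in-degree(A)=0, level(A)=2, enqueue
    F->C: in-degree(C)=1, level(C)>=2
    F->D: in-degree(D)=1, level(D)>=2
    F->E: in-degree(E)=0, level(E)=2, enqueue
  process A: level=2
  process E: level=2
    E->C: in-degree(C)=0, level(C)=3, enqueue
    E->D: in-degree(D)=0, level(D)=3, enqueue
  process C: level=3
  process D: level=3
All levels: A:2, B:0, C:3, D:3, E:2, F:1

Answer: A:2, B:0, C:3, D:3, E:2, F:1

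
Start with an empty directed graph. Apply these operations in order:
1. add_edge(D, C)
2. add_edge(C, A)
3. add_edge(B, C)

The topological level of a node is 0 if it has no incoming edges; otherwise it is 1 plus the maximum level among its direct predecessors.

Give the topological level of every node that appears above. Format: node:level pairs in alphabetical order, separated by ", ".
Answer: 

Op 1: add_edge(D, C). Edges now: 1
Op 2: add_edge(C, A). Edges now: 2
Op 3: add_edge(B, C). Edges now: 3
Compute levels (Kahn BFS):
  sources (in-degree 0): B, D
  process B: level=0
    B->C: in-degree(C)=1, level(C)>=1
  process D: level=0
    D->C: in-degree(C)=0, level(C)=1, enqueue
  process C: level=1
    C->A: in-degree(A)=0, level(A)=2, enqueue
  process A: level=2
All levels: A:2, B:0, C:1, D:0

Answer: A:2, B:0, C:1, D:0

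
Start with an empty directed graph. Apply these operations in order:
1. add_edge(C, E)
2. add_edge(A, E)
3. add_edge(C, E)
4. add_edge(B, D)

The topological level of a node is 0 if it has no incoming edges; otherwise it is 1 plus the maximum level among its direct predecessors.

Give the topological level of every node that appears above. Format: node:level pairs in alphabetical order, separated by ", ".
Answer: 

Answer: A:0, B:0, C:0, D:1, E:1

Derivation:
Op 1: add_edge(C, E). Edges now: 1
Op 2: add_edge(A, E). Edges now: 2
Op 3: add_edge(C, E) (duplicate, no change). Edges now: 2
Op 4: add_edge(B, D). Edges now: 3
Compute levels (Kahn BFS):
  sources (in-degree 0): A, B, C
  process A: level=0
    A->E: in-degree(E)=1, level(E)>=1
  process B: level=0
    B->D: in-degree(D)=0, level(D)=1, enqueue
  process C: level=0
    C->E: in-degree(E)=0, level(E)=1, enqueue
  process D: level=1
  process E: level=1
All levels: A:0, B:0, C:0, D:1, E:1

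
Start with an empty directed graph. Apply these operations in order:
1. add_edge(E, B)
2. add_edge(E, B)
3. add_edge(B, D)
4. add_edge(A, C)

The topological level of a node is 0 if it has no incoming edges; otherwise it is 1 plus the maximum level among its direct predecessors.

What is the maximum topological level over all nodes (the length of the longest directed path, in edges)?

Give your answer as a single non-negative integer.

Op 1: add_edge(E, B). Edges now: 1
Op 2: add_edge(E, B) (duplicate, no change). Edges now: 1
Op 3: add_edge(B, D). Edges now: 2
Op 4: add_edge(A, C). Edges now: 3
Compute levels (Kahn BFS):
  sources (in-degree 0): A, E
  process A: level=0
    A->C: in-degree(C)=0, level(C)=1, enqueue
  process E: level=0
    E->B: in-degree(B)=0, level(B)=1, enqueue
  process C: level=1
  process B: level=1
    B->D: in-degree(D)=0, level(D)=2, enqueue
  process D: level=2
All levels: A:0, B:1, C:1, D:2, E:0
max level = 2

Answer: 2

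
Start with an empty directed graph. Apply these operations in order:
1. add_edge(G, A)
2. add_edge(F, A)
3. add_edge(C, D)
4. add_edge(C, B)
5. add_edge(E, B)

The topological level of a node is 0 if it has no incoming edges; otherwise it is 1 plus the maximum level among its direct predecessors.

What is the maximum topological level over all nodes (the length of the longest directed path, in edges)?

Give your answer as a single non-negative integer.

Answer: 1

Derivation:
Op 1: add_edge(G, A). Edges now: 1
Op 2: add_edge(F, A). Edges now: 2
Op 3: add_edge(C, D). Edges now: 3
Op 4: add_edge(C, B). Edges now: 4
Op 5: add_edge(E, B). Edges now: 5
Compute levels (Kahn BFS):
  sources (in-degree 0): C, E, F, G
  process C: level=0
    C->B: in-degree(B)=1, level(B)>=1
    C->D: in-degree(D)=0, level(D)=1, enqueue
  process E: level=0
    E->B: in-degree(B)=0, level(B)=1, enqueue
  process F: level=0
    F->A: in-degree(A)=1, level(A)>=1
  process G: level=0
    G->A: in-degree(A)=0, level(A)=1, enqueue
  process D: level=1
  process B: level=1
  process A: level=1
All levels: A:1, B:1, C:0, D:1, E:0, F:0, G:0
max level = 1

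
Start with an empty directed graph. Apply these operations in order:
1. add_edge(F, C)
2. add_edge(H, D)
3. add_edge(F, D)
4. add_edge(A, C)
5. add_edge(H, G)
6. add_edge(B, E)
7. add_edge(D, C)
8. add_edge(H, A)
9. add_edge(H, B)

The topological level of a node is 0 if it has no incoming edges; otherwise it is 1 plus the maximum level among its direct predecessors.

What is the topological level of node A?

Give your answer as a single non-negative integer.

Answer: 1

Derivation:
Op 1: add_edge(F, C). Edges now: 1
Op 2: add_edge(H, D). Edges now: 2
Op 3: add_edge(F, D). Edges now: 3
Op 4: add_edge(A, C). Edges now: 4
Op 5: add_edge(H, G). Edges now: 5
Op 6: add_edge(B, E). Edges now: 6
Op 7: add_edge(D, C). Edges now: 7
Op 8: add_edge(H, A). Edges now: 8
Op 9: add_edge(H, B). Edges now: 9
Compute levels (Kahn BFS):
  sources (in-degree 0): F, H
  process F: level=0
    F->C: in-degree(C)=2, level(C)>=1
    F->D: in-degree(D)=1, level(D)>=1
  process H: level=0
    H->A: in-degree(A)=0, level(A)=1, enqueue
    H->B: in-degree(B)=0, level(B)=1, enqueue
    H->D: in-degree(D)=0, level(D)=1, enqueue
    H->G: in-degree(G)=0, level(G)=1, enqueue
  process A: level=1
    A->C: in-degree(C)=1, level(C)>=2
  process B: level=1
    B->E: in-degree(E)=0, level(E)=2, enqueue
  process D: level=1
    D->C: in-degree(C)=0, level(C)=2, enqueue
  process G: level=1
  process E: level=2
  process C: level=2
All levels: A:1, B:1, C:2, D:1, E:2, F:0, G:1, H:0
level(A) = 1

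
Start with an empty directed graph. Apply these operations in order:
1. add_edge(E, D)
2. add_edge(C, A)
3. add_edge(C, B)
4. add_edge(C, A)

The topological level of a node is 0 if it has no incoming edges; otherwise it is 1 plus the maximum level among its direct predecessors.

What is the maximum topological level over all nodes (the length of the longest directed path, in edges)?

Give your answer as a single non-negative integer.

Op 1: add_edge(E, D). Edges now: 1
Op 2: add_edge(C, A). Edges now: 2
Op 3: add_edge(C, B). Edges now: 3
Op 4: add_edge(C, A) (duplicate, no change). Edges now: 3
Compute levels (Kahn BFS):
  sources (in-degree 0): C, E
  process C: level=0
    C->A: in-degree(A)=0, level(A)=1, enqueue
    C->B: in-degree(B)=0, level(B)=1, enqueue
  process E: level=0
    E->D: in-degree(D)=0, level(D)=1, enqueue
  process A: level=1
  process B: level=1
  process D: level=1
All levels: A:1, B:1, C:0, D:1, E:0
max level = 1

Answer: 1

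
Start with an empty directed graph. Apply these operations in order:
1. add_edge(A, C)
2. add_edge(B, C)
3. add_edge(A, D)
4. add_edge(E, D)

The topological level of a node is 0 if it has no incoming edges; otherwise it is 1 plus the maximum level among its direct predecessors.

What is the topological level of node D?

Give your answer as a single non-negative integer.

Op 1: add_edge(A, C). Edges now: 1
Op 2: add_edge(B, C). Edges now: 2
Op 3: add_edge(A, D). Edges now: 3
Op 4: add_edge(E, D). Edges now: 4
Compute levels (Kahn BFS):
  sources (in-degree 0): A, B, E
  process A: level=0
    A->C: in-degree(C)=1, level(C)>=1
    A->D: in-degree(D)=1, level(D)>=1
  process B: level=0
    B->C: in-degree(C)=0, level(C)=1, enqueue
  process E: level=0
    E->D: in-degree(D)=0, level(D)=1, enqueue
  process C: level=1
  process D: level=1
All levels: A:0, B:0, C:1, D:1, E:0
level(D) = 1

Answer: 1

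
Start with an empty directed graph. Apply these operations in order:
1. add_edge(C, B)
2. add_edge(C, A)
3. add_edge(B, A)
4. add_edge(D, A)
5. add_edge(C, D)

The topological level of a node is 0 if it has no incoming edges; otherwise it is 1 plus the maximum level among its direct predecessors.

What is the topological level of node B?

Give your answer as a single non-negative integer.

Answer: 1

Derivation:
Op 1: add_edge(C, B). Edges now: 1
Op 2: add_edge(C, A). Edges now: 2
Op 3: add_edge(B, A). Edges now: 3
Op 4: add_edge(D, A). Edges now: 4
Op 5: add_edge(C, D). Edges now: 5
Compute levels (Kahn BFS):
  sources (in-degree 0): C
  process C: level=0
    C->A: in-degree(A)=2, level(A)>=1
    C->B: in-degree(B)=0, level(B)=1, enqueue
    C->D: in-degree(D)=0, level(D)=1, enqueue
  process B: level=1
    B->A: in-degree(A)=1, level(A)>=2
  process D: level=1
    D->A: in-degree(A)=0, level(A)=2, enqueue
  process A: level=2
All levels: A:2, B:1, C:0, D:1
level(B) = 1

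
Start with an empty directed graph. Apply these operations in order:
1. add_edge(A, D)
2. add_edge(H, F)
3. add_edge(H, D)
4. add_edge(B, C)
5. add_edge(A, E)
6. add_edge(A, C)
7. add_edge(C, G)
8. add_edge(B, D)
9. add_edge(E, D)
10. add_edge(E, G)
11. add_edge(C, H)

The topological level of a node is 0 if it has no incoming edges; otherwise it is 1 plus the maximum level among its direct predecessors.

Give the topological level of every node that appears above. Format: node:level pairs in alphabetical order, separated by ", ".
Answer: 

Op 1: add_edge(A, D). Edges now: 1
Op 2: add_edge(H, F). Edges now: 2
Op 3: add_edge(H, D). Edges now: 3
Op 4: add_edge(B, C). Edges now: 4
Op 5: add_edge(A, E). Edges now: 5
Op 6: add_edge(A, C). Edges now: 6
Op 7: add_edge(C, G). Edges now: 7
Op 8: add_edge(B, D). Edges now: 8
Op 9: add_edge(E, D). Edges now: 9
Op 10: add_edge(E, G). Edges now: 10
Op 11: add_edge(C, H). Edges now: 11
Compute levels (Kahn BFS):
  sources (in-degree 0): A, B
  process A: level=0
    A->C: in-degree(C)=1, level(C)>=1
    A->D: in-degree(D)=3, level(D)>=1
    A->E: in-degree(E)=0, level(E)=1, enqueue
  process B: level=0
    B->C: in-degree(C)=0, level(C)=1, enqueue
    B->D: in-degree(D)=2, level(D)>=1
  process E: level=1
    E->D: in-degree(D)=1, level(D)>=2
    E->G: in-degree(G)=1, level(G)>=2
  process C: level=1
    C->G: in-degree(G)=0, level(G)=2, enqueue
    C->H: in-degree(H)=0, level(H)=2, enqueue
  process G: level=2
  process H: level=2
    H->D: in-degree(D)=0, level(D)=3, enqueue
    H->F: in-degree(F)=0, level(F)=3, enqueue
  process D: level=3
  process F: level=3
All levels: A:0, B:0, C:1, D:3, E:1, F:3, G:2, H:2

Answer: A:0, B:0, C:1, D:3, E:1, F:3, G:2, H:2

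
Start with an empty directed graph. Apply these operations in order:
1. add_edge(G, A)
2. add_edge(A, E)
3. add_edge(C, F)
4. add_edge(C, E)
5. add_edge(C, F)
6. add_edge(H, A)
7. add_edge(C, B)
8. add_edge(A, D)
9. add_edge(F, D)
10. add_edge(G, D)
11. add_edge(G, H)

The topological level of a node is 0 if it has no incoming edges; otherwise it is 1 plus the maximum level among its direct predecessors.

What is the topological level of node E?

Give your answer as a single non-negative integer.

Answer: 3

Derivation:
Op 1: add_edge(G, A). Edges now: 1
Op 2: add_edge(A, E). Edges now: 2
Op 3: add_edge(C, F). Edges now: 3
Op 4: add_edge(C, E). Edges now: 4
Op 5: add_edge(C, F) (duplicate, no change). Edges now: 4
Op 6: add_edge(H, A). Edges now: 5
Op 7: add_edge(C, B). Edges now: 6
Op 8: add_edge(A, D). Edges now: 7
Op 9: add_edge(F, D). Edges now: 8
Op 10: add_edge(G, D). Edges now: 9
Op 11: add_edge(G, H). Edges now: 10
Compute levels (Kahn BFS):
  sources (in-degree 0): C, G
  process C: level=0
    C->B: in-degree(B)=0, level(B)=1, enqueue
    C->E: in-degree(E)=1, level(E)>=1
    C->F: in-degree(F)=0, level(F)=1, enqueue
  process G: level=0
    G->A: in-degree(A)=1, level(A)>=1
    G->D: in-degree(D)=2, level(D)>=1
    G->H: in-degree(H)=0, level(H)=1, enqueue
  process B: level=1
  process F: level=1
    F->D: in-degree(D)=1, level(D)>=2
  process H: level=1
    H->A: in-degree(A)=0, level(A)=2, enqueue
  process A: level=2
    A->D: in-degree(D)=0, level(D)=3, enqueue
    A->E: in-degree(E)=0, level(E)=3, enqueue
  process D: level=3
  process E: level=3
All levels: A:2, B:1, C:0, D:3, E:3, F:1, G:0, H:1
level(E) = 3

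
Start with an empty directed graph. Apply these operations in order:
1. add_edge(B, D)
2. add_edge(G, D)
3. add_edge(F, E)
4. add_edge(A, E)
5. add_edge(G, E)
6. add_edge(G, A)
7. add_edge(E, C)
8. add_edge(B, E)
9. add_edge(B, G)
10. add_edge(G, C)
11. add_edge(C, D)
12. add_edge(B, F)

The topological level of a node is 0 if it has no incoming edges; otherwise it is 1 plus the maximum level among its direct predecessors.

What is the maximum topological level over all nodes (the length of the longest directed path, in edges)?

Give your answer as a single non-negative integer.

Op 1: add_edge(B, D). Edges now: 1
Op 2: add_edge(G, D). Edges now: 2
Op 3: add_edge(F, E). Edges now: 3
Op 4: add_edge(A, E). Edges now: 4
Op 5: add_edge(G, E). Edges now: 5
Op 6: add_edge(G, A). Edges now: 6
Op 7: add_edge(E, C). Edges now: 7
Op 8: add_edge(B, E). Edges now: 8
Op 9: add_edge(B, G). Edges now: 9
Op 10: add_edge(G, C). Edges now: 10
Op 11: add_edge(C, D). Edges now: 11
Op 12: add_edge(B, F). Edges now: 12
Compute levels (Kahn BFS):
  sources (in-degree 0): B
  process B: level=0
    B->D: in-degree(D)=2, level(D)>=1
    B->E: in-degree(E)=3, level(E)>=1
    B->F: in-degree(F)=0, level(F)=1, enqueue
    B->G: in-degree(G)=0, level(G)=1, enqueue
  process F: level=1
    F->E: in-degree(E)=2, level(E)>=2
  process G: level=1
    G->A: in-degree(A)=0, level(A)=2, enqueue
    G->C: in-degree(C)=1, level(C)>=2
    G->D: in-degree(D)=1, level(D)>=2
    G->E: in-degree(E)=1, level(E)>=2
  process A: level=2
    A->E: in-degree(E)=0, level(E)=3, enqueue
  process E: level=3
    E->C: in-degree(C)=0, level(C)=4, enqueue
  process C: level=4
    C->D: in-degree(D)=0, level(D)=5, enqueue
  process D: level=5
All levels: A:2, B:0, C:4, D:5, E:3, F:1, G:1
max level = 5

Answer: 5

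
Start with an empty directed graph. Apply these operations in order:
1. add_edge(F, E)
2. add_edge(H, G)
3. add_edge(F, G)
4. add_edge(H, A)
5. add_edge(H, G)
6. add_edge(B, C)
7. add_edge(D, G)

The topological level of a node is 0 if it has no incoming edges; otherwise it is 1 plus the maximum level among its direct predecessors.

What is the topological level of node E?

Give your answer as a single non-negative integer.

Op 1: add_edge(F, E). Edges now: 1
Op 2: add_edge(H, G). Edges now: 2
Op 3: add_edge(F, G). Edges now: 3
Op 4: add_edge(H, A). Edges now: 4
Op 5: add_edge(H, G) (duplicate, no change). Edges now: 4
Op 6: add_edge(B, C). Edges now: 5
Op 7: add_edge(D, G). Edges now: 6
Compute levels (Kahn BFS):
  sources (in-degree 0): B, D, F, H
  process B: level=0
    B->C: in-degree(C)=0, level(C)=1, enqueue
  process D: level=0
    D->G: in-degree(G)=2, level(G)>=1
  process F: level=0
    F->E: in-degree(E)=0, level(E)=1, enqueue
    F->G: in-degree(G)=1, level(G)>=1
  process H: level=0
    H->A: in-degree(A)=0, level(A)=1, enqueue
    H->G: in-degree(G)=0, level(G)=1, enqueue
  process C: level=1
  process E: level=1
  process A: level=1
  process G: level=1
All levels: A:1, B:0, C:1, D:0, E:1, F:0, G:1, H:0
level(E) = 1

Answer: 1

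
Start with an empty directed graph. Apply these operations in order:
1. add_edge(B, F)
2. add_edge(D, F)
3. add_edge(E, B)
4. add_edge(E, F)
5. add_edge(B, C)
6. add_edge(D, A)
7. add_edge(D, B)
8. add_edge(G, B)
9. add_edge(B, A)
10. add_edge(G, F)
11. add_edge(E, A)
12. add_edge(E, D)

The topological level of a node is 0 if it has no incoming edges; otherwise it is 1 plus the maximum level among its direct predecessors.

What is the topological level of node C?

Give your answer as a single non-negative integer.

Answer: 3

Derivation:
Op 1: add_edge(B, F). Edges now: 1
Op 2: add_edge(D, F). Edges now: 2
Op 3: add_edge(E, B). Edges now: 3
Op 4: add_edge(E, F). Edges now: 4
Op 5: add_edge(B, C). Edges now: 5
Op 6: add_edge(D, A). Edges now: 6
Op 7: add_edge(D, B). Edges now: 7
Op 8: add_edge(G, B). Edges now: 8
Op 9: add_edge(B, A). Edges now: 9
Op 10: add_edge(G, F). Edges now: 10
Op 11: add_edge(E, A). Edges now: 11
Op 12: add_edge(E, D). Edges now: 12
Compute levels (Kahn BFS):
  sources (in-degree 0): E, G
  process E: level=0
    E->A: in-degree(A)=2, level(A)>=1
    E->B: in-degree(B)=2, level(B)>=1
    E->D: in-degree(D)=0, level(D)=1, enqueue
    E->F: in-degree(F)=3, level(F)>=1
  process G: level=0
    G->B: in-degree(B)=1, level(B)>=1
    G->F: in-degree(F)=2, level(F)>=1
  process D: level=1
    D->A: in-degree(A)=1, level(A)>=2
    D->B: in-degree(B)=0, level(B)=2, enqueue
    D->F: in-degree(F)=1, level(F)>=2
  process B: level=2
    B->A: in-degree(A)=0, level(A)=3, enqueue
    B->C: in-degree(C)=0, level(C)=3, enqueue
    B->F: in-degree(F)=0, level(F)=3, enqueue
  process A: level=3
  process C: level=3
  process F: level=3
All levels: A:3, B:2, C:3, D:1, E:0, F:3, G:0
level(C) = 3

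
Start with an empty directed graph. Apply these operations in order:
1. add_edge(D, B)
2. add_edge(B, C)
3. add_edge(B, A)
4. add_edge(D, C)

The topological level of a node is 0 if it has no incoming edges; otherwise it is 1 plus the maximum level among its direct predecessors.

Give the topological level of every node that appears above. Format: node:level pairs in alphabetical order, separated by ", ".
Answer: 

Answer: A:2, B:1, C:2, D:0

Derivation:
Op 1: add_edge(D, B). Edges now: 1
Op 2: add_edge(B, C). Edges now: 2
Op 3: add_edge(B, A). Edges now: 3
Op 4: add_edge(D, C). Edges now: 4
Compute levels (Kahn BFS):
  sources (in-degree 0): D
  process D: level=0
    D->B: in-degree(B)=0, level(B)=1, enqueue
    D->C: in-degree(C)=1, level(C)>=1
  process B: level=1
    B->A: in-degree(A)=0, level(A)=2, enqueue
    B->C: in-degree(C)=0, level(C)=2, enqueue
  process A: level=2
  process C: level=2
All levels: A:2, B:1, C:2, D:0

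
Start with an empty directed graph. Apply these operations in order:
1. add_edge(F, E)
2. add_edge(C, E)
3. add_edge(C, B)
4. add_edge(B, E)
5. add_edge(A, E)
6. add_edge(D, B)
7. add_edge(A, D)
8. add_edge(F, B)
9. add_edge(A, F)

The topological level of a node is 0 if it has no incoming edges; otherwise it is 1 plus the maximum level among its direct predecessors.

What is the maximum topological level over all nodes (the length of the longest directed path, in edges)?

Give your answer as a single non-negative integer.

Op 1: add_edge(F, E). Edges now: 1
Op 2: add_edge(C, E). Edges now: 2
Op 3: add_edge(C, B). Edges now: 3
Op 4: add_edge(B, E). Edges now: 4
Op 5: add_edge(A, E). Edges now: 5
Op 6: add_edge(D, B). Edges now: 6
Op 7: add_edge(A, D). Edges now: 7
Op 8: add_edge(F, B). Edges now: 8
Op 9: add_edge(A, F). Edges now: 9
Compute levels (Kahn BFS):
  sources (in-degree 0): A, C
  process A: level=0
    A->D: in-degree(D)=0, level(D)=1, enqueue
    A->E: in-degree(E)=3, level(E)>=1
    A->F: in-degree(F)=0, level(F)=1, enqueue
  process C: level=0
    C->B: in-degree(B)=2, level(B)>=1
    C->E: in-degree(E)=2, level(E)>=1
  process D: level=1
    D->B: in-degree(B)=1, level(B)>=2
  process F: level=1
    F->B: in-degree(B)=0, level(B)=2, enqueue
    F->E: in-degree(E)=1, level(E)>=2
  process B: level=2
    B->E: in-degree(E)=0, level(E)=3, enqueue
  process E: level=3
All levels: A:0, B:2, C:0, D:1, E:3, F:1
max level = 3

Answer: 3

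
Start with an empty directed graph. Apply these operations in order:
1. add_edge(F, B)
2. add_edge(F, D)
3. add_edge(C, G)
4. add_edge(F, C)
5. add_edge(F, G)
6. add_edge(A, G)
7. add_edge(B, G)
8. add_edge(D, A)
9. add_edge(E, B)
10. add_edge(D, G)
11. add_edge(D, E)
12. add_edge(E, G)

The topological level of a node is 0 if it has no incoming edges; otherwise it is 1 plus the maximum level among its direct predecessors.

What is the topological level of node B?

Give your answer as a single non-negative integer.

Op 1: add_edge(F, B). Edges now: 1
Op 2: add_edge(F, D). Edges now: 2
Op 3: add_edge(C, G). Edges now: 3
Op 4: add_edge(F, C). Edges now: 4
Op 5: add_edge(F, G). Edges now: 5
Op 6: add_edge(A, G). Edges now: 6
Op 7: add_edge(B, G). Edges now: 7
Op 8: add_edge(D, A). Edges now: 8
Op 9: add_edge(E, B). Edges now: 9
Op 10: add_edge(D, G). Edges now: 10
Op 11: add_edge(D, E). Edges now: 11
Op 12: add_edge(E, G). Edges now: 12
Compute levels (Kahn BFS):
  sources (in-degree 0): F
  process F: level=0
    F->B: in-degree(B)=1, level(B)>=1
    F->C: in-degree(C)=0, level(C)=1, enqueue
    F->D: in-degree(D)=0, level(D)=1, enqueue
    F->G: in-degree(G)=5, level(G)>=1
  process C: level=1
    C->G: in-degree(G)=4, level(G)>=2
  process D: level=1
    D->A: in-degree(A)=0, level(A)=2, enqueue
    D->E: in-degree(E)=0, level(E)=2, enqueue
    D->G: in-degree(G)=3, level(G)>=2
  process A: level=2
    A->G: in-degree(G)=2, level(G)>=3
  process E: level=2
    E->B: in-degree(B)=0, level(B)=3, enqueue
    E->G: in-degree(G)=1, level(G)>=3
  process B: level=3
    B->G: in-degree(G)=0, level(G)=4, enqueue
  process G: level=4
All levels: A:2, B:3, C:1, D:1, E:2, F:0, G:4
level(B) = 3

Answer: 3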